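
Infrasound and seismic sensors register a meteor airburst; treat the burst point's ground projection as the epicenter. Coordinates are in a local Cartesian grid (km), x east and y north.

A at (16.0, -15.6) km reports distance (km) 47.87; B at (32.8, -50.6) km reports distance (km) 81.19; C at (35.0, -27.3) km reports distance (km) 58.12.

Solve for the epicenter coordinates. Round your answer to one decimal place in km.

(28.9, 30.5)

Circle about each station: (x − 16.0)² + (y + 15.6)² = 47.87²; (x − 32.8)² + (y + 50.6)² = 81.19²; (x − 35.0)² + (y + 27.3)² = 58.12².
Subtracting the A equation from the B and C equations removes the quadratic terms:
33.6 x − 70.0 y = -1163.44
38.0 x − 23.4 y = 384.53
Solving the 2×2 system: x ≈ 28.9, y ≈ 30.5 km.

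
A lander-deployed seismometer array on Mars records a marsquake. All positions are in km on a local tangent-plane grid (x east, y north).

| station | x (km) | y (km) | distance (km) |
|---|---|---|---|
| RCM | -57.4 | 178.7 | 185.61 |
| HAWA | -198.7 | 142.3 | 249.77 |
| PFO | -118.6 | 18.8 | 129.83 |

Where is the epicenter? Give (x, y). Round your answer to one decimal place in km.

Circle about each station: (x + 57.4)² + (y − 178.7)² = 185.61²; (x + 198.7)² + (y − 142.3)² = 249.77²; (x + 118.6)² + (y − 18.8)² = 129.83².
Subtracting the RCM equation from the HAWA and PFO equations removes the quadratic terms:
-282.6 x − 72.8 y = -3431.45
-122.4 x − 319.8 y = -3213.81
Solving the 2×2 system: x ≈ 10.6, y ≈ 6.0 km.

10.6 km east, 6.0 km north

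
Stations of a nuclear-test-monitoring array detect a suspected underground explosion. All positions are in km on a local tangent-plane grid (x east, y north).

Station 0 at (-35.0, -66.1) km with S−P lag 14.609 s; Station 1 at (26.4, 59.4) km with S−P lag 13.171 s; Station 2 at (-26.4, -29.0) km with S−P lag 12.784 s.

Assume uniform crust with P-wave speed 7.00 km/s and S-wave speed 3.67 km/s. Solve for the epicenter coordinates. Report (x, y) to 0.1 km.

Distance from S−P lag: d = Δt · v_P v_S / (v_P − v_S) = Δt · (7.00·3.67)/(7.00−3.67) ≈ 7.7147·Δt.
So d_Station 0 = 112.70, d_Station 1 = 101.61, d_Station 2 = 98.62 km.
Circle about each station: (x + 35.0)² + (y + 66.1)² = 112.70²; (x − 26.4)² + (y − 59.4)² = 101.61²; (x + 26.4)² + (y + 29.0)² = 98.62².
Subtracting the Station 0 equation from the Station 1 and Station 2 equations removes the quadratic terms:
122.8 x + 251.0 y = 1007.81
17.2 x + 74.2 y = -1080.86
Solving the 2×2 system: x ≈ 72.2, y ≈ -31.3 km.

x ≈ 72.2 km, y ≈ -31.3 km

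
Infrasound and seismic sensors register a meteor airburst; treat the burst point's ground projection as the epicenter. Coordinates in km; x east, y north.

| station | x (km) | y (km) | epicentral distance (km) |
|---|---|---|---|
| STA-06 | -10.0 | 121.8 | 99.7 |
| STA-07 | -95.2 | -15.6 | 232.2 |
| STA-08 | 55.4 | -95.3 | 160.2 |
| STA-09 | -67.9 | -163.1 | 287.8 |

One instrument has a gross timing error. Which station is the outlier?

Solve using three stations at a time. Using STA-07, STA-08, STA-09 (subtract circle equations pairwise → linear system) gives (x, y) ≈ (128.4, 47.5).
Distances from that point to each station vs reported:
  STA-06: calculated 157.1 vs reported 99.7 → residual 57.4 km
  STA-07: calculated 232.3 vs reported 232.2 → residual 0.1 km
  STA-08: calculated 160.4 vs reported 160.2 → residual 0.2 km
  STA-09: calculated 287.9 vs reported 287.8 → residual 0.1 km
STA-07, STA-08, STA-09 are mutually consistent (residuals ≈ 0); STA-06 is off by 57.4 km.

STA-06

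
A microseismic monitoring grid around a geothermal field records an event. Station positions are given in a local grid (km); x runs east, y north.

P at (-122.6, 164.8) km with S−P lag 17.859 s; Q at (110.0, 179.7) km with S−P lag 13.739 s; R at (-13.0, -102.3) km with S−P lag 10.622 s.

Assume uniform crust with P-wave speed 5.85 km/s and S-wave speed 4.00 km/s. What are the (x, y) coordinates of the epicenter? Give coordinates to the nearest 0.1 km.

48.4 km east, 17.2 km north

Distance from S−P lag: d = Δt · v_P v_S / (v_P − v_S) = Δt · (5.85·4.00)/(5.85−4.00) ≈ 12.6486·Δt.
So d_P = 225.89, d_Q = 173.78, d_R = 134.35 km.
Circle about each station: (x + 122.6)² + (y − 164.8)² = 225.89²; (x − 110.0)² + (y − 179.7)² = 173.78²; (x + 13.0)² + (y + 102.3)² = 134.35².
Subtracting the P equation from the Q and R equations removes the quadratic terms:
465.2 x + 29.8 y = 23029.09
219.2 x − 534.2 y = 1420.86
Solving the 2×2 system: x ≈ 48.4, y ≈ 17.2 km.
Check against P (with the unrounded x, y): √((x + 122.6)²+(y − 164.8)²) = 225.89 ≈ 225.89 km. ✓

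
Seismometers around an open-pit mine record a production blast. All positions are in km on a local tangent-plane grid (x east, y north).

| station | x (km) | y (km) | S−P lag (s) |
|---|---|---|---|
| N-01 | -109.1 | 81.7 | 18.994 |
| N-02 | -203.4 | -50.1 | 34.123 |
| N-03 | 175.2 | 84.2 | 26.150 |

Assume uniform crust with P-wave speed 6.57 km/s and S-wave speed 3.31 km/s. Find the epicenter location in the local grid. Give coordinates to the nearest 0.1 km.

Distance from S−P lag: d = Δt · v_P v_S / (v_P − v_S) = Δt · (6.57·3.31)/(6.57−3.31) ≈ 6.6708·Δt.
So d_N-01 = 126.70, d_N-02 = 227.63, d_N-03 = 174.44 km.
Circle about each station: (x + 109.1)² + (y − 81.7)² = 126.70²; (x + 203.4)² + (y + 50.1)² = 227.63²; (x − 175.2)² + (y − 84.2)² = 174.44².
Subtracting pairs of circle equations eliminates x²+y² and gives linear equations (the radical axes):
-188.6 x − 263.6 y = -10458.66
568.6 x + 5.0 y = 4830.56
Solving the 2×2 system: x ≈ 8.2, y ≈ 33.8 km.

x ≈ 8.2 km, y ≈ 33.8 km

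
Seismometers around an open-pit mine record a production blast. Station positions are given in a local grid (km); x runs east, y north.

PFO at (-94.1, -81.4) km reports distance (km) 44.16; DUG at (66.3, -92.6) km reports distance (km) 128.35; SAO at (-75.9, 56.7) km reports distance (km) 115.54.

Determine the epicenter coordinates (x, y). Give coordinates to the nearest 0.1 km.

(-57.1, -57.3)

Circle about each station: (x + 94.1)² + (y + 81.4)² = 44.16²; (x − 66.3)² + (y + 92.6)² = 128.35²; (x + 75.9)² + (y − 56.7)² = 115.54².
Subtracting the PFO equation from the DUG and SAO equations removes the quadratic terms:
320.8 x − 22.4 y = -17033.94
36.4 x + 276.2 y = -17904.46
Solving the 2×2 system: x ≈ -57.1, y ≈ -57.3 km.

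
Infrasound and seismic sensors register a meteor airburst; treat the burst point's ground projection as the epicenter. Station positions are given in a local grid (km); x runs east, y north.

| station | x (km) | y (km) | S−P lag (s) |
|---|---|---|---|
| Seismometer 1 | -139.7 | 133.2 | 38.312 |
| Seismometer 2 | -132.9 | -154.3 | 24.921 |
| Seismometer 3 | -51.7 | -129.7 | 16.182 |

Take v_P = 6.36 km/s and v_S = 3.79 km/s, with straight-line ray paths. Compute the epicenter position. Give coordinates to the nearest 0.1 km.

Distance from S−P lag: d = Δt · v_P v_S / (v_P − v_S) = Δt · (6.36·3.79)/(6.36−3.79) ≈ 9.3791·Δt.
So d_Seismometer 1 = 359.33, d_Seismometer 2 = 233.74, d_Seismometer 3 = 151.77 km.
Circle about each station: (x + 139.7)² + (y − 133.2)² = 359.33²; (x + 132.9)² + (y + 154.3)² = 233.74²; (x + 51.7)² + (y + 129.7)² = 151.77².
Subtracting the Seismometer 1 equation from the Seismometer 2 and Seismometer 3 equations removes the quadratic terms:
13.6 x − 575.0 y = 78696.23
176.0 x − 525.8 y = 88320.57
Solving the 2×2 system: x ≈ 100.0, y ≈ -134.5 km.

x ≈ 100.0 km, y ≈ -134.5 km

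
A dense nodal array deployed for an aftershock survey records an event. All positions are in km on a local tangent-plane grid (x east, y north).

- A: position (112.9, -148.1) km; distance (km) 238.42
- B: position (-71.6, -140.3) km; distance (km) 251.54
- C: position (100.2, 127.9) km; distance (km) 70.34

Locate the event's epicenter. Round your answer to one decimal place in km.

Circle about each station: (x − 112.9)² + (y + 148.1)² = 238.42²; (x + 71.6)² + (y + 140.3)² = 251.54²; (x − 100.2)² + (y − 127.9)² = 70.34².
Subtracting pairs of circle equations eliminates x²+y² and gives linear equations (the radical axes):
-369.0 x + 15.6 y = -16297.65
-25.4 x + 552.0 y = 43614.81
Solving the 2×2 system: x ≈ 47.6, y ≈ 81.2 km.

(47.6, 81.2)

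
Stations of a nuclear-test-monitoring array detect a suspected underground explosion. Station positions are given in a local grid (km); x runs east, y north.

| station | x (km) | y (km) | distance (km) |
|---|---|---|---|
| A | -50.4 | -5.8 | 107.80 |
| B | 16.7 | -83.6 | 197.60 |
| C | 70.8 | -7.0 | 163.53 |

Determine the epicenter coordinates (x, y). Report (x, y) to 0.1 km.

x ≈ -51.1 km, y ≈ 102.0 km

Circle about each station: (x + 50.4)² + (y + 5.8)² = 107.80²; (x − 16.7)² + (y + 83.6)² = 197.60²; (x − 70.8)² + (y + 7.0)² = 163.53².
Subtracting the A equation from the B and C equations removes the quadratic terms:
134.2 x − 155.6 y = -22730.87
242.4 x − 2.4 y = -12633.38
Solving the 2×2 system: x ≈ -51.1, y ≈ 102.0 km.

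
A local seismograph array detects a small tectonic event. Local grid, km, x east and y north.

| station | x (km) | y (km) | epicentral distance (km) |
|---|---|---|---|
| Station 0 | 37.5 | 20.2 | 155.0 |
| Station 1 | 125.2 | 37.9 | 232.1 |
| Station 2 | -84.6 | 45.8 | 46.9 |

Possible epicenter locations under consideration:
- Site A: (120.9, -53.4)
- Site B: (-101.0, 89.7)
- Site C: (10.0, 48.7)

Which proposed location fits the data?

For each candidate, compare |candidate − station| to the reported distance:
Site A: residuals Station 0 43.8, Station 1 140.7, Station 2 181.3 → max 181.3 km
Site B: residuals Station 0 0.0, Station 1 0.0, Station 2 0.0 → max 0.0 km
Site C: residuals Station 0 115.4, Station 1 116.4, Station 2 47.7 → max 116.4 km
Only Site B has all residuals ≈ 0.

Site B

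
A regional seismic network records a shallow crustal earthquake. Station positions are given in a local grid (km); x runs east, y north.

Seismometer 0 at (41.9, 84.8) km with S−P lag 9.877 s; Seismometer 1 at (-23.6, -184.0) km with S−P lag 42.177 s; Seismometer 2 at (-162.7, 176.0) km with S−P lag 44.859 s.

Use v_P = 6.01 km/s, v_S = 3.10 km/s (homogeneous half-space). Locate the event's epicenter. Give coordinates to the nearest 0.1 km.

Distance from S−P lag: d = Δt · v_P v_S / (v_P − v_S) = Δt · (6.01·3.10)/(6.01−3.10) ≈ 6.4024·Δt.
So d_Seismometer 0 = 63.24, d_Seismometer 1 = 270.03, d_Seismometer 2 = 287.21 km.
Circle about each station: (x − 41.9)² + (y − 84.8)² = 63.24²; (x + 23.6)² + (y + 184.0)² = 270.03²; (x + 162.7)² + (y − 176.0)² = 287.21².
Subtracting pairs of circle equations eliminates x²+y² and gives linear equations (the radical axes):
-131.0 x − 537.6 y = -43450.59
-409.2 x + 182.4 y = -29989.65
Solving the 2×2 system: x ≈ 98.6, y ≈ 56.8 km.
Check against Seismometer 0 (with the unrounded x, y): √((x − 41.9)²+(y − 84.8)²) = 63.24 ≈ 63.24 km. ✓

(98.6, 56.8)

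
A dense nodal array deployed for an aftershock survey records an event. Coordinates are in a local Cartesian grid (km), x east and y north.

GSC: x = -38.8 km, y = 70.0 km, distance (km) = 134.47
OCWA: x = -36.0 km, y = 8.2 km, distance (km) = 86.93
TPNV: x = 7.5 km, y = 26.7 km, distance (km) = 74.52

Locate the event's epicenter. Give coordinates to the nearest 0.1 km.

Circle about each station: (x + 38.8)² + (y − 70.0)² = 134.47²; (x + 36.0)² + (y − 8.2)² = 86.93²; (x − 7.5)² + (y − 26.7)² = 74.52².
Subtracting the GSC equation from the OCWA and TPNV equations removes the quadratic terms:
5.6 x − 123.6 y = 5483.16
92.6 x − 86.6 y = 6892.65
Solving the 2×2 system: x ≈ 34.4, y ≈ -42.8 km.

34.4 km east, -42.8 km north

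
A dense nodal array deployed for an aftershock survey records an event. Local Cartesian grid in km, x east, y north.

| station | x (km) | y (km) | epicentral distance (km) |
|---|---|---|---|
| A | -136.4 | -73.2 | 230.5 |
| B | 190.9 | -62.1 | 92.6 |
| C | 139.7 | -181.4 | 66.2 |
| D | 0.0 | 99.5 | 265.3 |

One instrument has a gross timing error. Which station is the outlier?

B

Solve using three stations at a time. Using A, C, D (subtract circle equations pairwise → linear system) gives (x, y) ≈ (79.6, -153.6).
Distances from that point to each station vs reported:
  A: calculated 230.5 vs reported 230.5 → residual 0.0 km
  B: calculated 144.0 vs reported 92.6 → residual 51.4 km
  C: calculated 66.2 vs reported 66.2 → residual 0.0 km
  D: calculated 265.3 vs reported 265.3 → residual 0.0 km
A, C, D are mutually consistent (residuals ≈ 0); B is off by 51.4 km.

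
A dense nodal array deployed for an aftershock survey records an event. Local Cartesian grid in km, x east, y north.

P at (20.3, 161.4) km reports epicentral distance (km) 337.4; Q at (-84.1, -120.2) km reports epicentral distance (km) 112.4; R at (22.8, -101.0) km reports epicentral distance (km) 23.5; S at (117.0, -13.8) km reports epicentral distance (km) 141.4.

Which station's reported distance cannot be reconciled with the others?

P

Solve using three stations at a time. Using Q, R, S (subtract circle equations pairwise → linear system) gives (x, y) ≈ (28.2, -123.9).
Distances from that point to each station vs reported:
  P: calculated 285.4 vs reported 337.4 → residual 52.0 km
  Q: calculated 112.4 vs reported 112.4 → residual 0.0 km
  R: calculated 23.5 vs reported 23.5 → residual 0.0 km
  S: calculated 141.4 vs reported 141.4 → residual 0.0 km
Q, R, S are mutually consistent (residuals ≈ 0); P is off by 52.0 km.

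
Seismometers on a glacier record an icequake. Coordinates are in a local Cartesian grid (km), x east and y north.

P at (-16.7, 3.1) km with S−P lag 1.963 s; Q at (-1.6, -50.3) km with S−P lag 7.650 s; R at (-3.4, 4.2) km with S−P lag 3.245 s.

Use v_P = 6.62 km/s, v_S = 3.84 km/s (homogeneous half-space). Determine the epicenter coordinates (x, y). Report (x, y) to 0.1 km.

-31.8 km east, 12.8 km north

Distance from S−P lag: d = Δt · v_P v_S / (v_P − v_S) = Δt · (6.62·3.84)/(6.62−3.84) ≈ 9.1442·Δt.
So d_P = 17.95, d_Q = 69.95, d_R = 29.67 km.
Circle about each station: (x + 16.7)² + (y − 3.1)² = 17.95²; (x + 1.6)² + (y + 50.3)² = 69.95²; (x + 3.4)² + (y − 4.2)² = 29.67².
Subtracting the P equation from the Q and R equations removes the quadratic terms:
30.2 x − 106.8 y = -2326.65
26.6 x + 2.2 y = -817.41
Solving the 2×2 system: x ≈ -31.8, y ≈ 12.8 km.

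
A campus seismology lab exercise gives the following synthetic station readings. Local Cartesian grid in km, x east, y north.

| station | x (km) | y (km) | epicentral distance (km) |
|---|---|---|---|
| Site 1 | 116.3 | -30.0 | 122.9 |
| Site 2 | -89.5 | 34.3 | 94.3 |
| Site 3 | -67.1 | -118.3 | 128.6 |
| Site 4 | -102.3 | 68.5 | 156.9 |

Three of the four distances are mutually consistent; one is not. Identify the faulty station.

Site 4

Solve using three stations at a time. Using Site 1, Site 2, Site 3 (subtract circle equations pairwise → linear system) gives (x, y) ≈ (-4.3, -6.1).
Distances from that point to each station vs reported:
  Site 1: calculated 122.9 vs reported 122.9 → residual 0.0 km
  Site 2: calculated 94.3 vs reported 94.3 → residual 0.0 km
  Site 3: calculated 128.6 vs reported 128.6 → residual 0.0 km
  Site 4: calculated 123.2 vs reported 156.9 → residual 33.7 km
Site 1, Site 2, Site 3 are mutually consistent (residuals ≈ 0); Site 4 is off by 33.7 km.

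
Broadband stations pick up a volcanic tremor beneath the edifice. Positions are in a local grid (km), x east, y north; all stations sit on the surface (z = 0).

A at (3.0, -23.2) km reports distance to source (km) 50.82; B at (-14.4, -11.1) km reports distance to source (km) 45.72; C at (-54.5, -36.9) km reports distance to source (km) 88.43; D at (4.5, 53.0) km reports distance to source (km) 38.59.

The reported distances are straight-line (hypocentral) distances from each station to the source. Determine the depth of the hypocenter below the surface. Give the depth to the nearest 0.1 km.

22.8 km

Each station gives a sphere (x−x_i)² + (y−y_i)² + z² = d_i² (stations at z=0).
Subtracting the A sphere from B and C: z² cancels, leaving linear equations in x and y:
-34.8 x + 24.2 y = 275.68
-115.0 x − 27.4 y = -1452.57
Solving: x ≈ 7.386, y ≈ 22.013 km (keep extra digits for the depth step; rounded: 7.4, 22.0).
Then from the A sphere: z² = 50.82² − (x − 3.0)² − (y + 23.2)² with x = 7.386, y = 22.013, so z ≈ 22.786 ≈ 22.8 km.
Check against D (with the unrounded solution): distance 38.57 ≈ 38.59 km. ✓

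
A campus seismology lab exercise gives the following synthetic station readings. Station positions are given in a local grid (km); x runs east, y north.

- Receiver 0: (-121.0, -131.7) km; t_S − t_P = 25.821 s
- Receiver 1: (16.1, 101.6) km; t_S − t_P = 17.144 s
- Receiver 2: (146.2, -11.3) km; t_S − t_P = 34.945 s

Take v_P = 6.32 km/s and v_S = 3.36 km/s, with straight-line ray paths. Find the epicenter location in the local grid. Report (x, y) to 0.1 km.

Distance from S−P lag: d = Δt · v_P v_S / (v_P − v_S) = Δt · (6.32·3.36)/(6.32−3.36) ≈ 7.1741·Δt.
So d_Receiver 0 = 185.24, d_Receiver 1 = 122.99, d_Receiver 2 = 250.70 km.
Circle about each station: (x + 121.0)² + (y + 131.7)² = 185.24²; (x − 16.1)² + (y − 101.6)² = 122.99²; (x − 146.2)² + (y + 11.3)² = 250.70².
Subtracting pairs of circle equations eliminates x²+y² and gives linear equations (the radical axes):
274.2 x + 466.6 y = -2216.80
534.4 x + 240.8 y = -39020.39
Solving the 2×2 system: x ≈ -96.4, y ≈ 51.9 km.

x ≈ -96.4 km, y ≈ 51.9 km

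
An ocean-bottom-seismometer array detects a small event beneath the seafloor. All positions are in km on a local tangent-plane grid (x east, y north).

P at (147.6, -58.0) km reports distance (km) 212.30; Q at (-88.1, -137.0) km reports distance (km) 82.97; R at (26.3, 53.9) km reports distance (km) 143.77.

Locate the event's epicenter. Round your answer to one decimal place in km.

x ≈ -64.7 km, y ≈ -57.4 km

Circle about each station: (x − 147.6)² + (y + 58.0)² = 212.30²; (x + 88.1)² + (y + 137.0)² = 82.97²; (x − 26.3)² + (y − 53.9)² = 143.77².
Subtracting pairs of circle equations eliminates x²+y² and gives linear equations (the radical axes):
-471.4 x − 158.0 y = 39568.12
-242.6 x + 223.8 y = 2848.62
Solving the 2×2 system: x ≈ -64.7, y ≈ -57.4 km.
Check against P (with the unrounded x, y): √((x − 147.6)²+(y + 58.0)²) = 212.30 ≈ 212.30 km. ✓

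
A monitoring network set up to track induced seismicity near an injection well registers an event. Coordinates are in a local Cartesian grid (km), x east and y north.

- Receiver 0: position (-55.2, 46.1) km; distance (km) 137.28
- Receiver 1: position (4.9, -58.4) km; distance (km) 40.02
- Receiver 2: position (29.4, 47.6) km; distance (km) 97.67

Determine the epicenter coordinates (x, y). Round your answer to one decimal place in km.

(43.8, -49.0)

Circle about each station: (x + 55.2)² + (y − 46.1)² = 137.28²; (x − 4.9)² + (y + 58.4)² = 40.02²; (x − 29.4)² + (y − 47.6)² = 97.67².
Subtracting the Receiver 0 equation from the Receiver 1 and Receiver 2 equations removes the quadratic terms:
120.2 x − 209.0 y = 15506.52
169.2 x + 3.0 y = 7264.24
Solving the 2×2 system: x ≈ 43.8, y ≈ -49.0 km.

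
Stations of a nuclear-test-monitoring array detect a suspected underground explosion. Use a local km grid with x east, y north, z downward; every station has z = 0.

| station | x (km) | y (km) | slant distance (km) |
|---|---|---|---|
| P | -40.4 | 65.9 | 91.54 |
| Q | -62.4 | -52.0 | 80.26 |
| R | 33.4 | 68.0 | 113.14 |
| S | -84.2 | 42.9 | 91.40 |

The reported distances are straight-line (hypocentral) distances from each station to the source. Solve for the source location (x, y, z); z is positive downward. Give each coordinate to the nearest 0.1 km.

Each station gives a sphere (x−x_i)² + (y−y_i)² + z² = d_i² (stations at z=0).
Subtracting the P sphere from Q and R: z² cancels, leaving linear equations in x and y:
-44.0 x − 235.8 y = 2560.69
147.6 x + 4.2 y = -4656.50
Solving: x ≈ -31.406, y ≈ -4.999 km (keep extra digits for the depth step; rounded: -31.4, -5.0).
Then from the P sphere: z² = 91.54² − (x + 40.4)² − (y − 65.9)² with x = -31.406, y = -4.999, so z ≈ 57.201 ≈ 57.2 km.

x ≈ -31.4 km, y ≈ -5.0 km, depth ≈ 57.2 km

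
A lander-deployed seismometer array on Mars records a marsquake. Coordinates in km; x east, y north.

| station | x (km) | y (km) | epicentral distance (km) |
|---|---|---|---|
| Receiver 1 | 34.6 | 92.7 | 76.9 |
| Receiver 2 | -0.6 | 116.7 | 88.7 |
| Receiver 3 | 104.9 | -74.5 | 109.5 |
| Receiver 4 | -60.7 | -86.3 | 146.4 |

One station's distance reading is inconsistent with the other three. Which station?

Receiver 2

Solve using three stations at a time. Using Receiver 1, Receiver 3, Receiver 4 (subtract circle equations pairwise → linear system) gives (x, y) ≈ (43.7, 16.3).
Distances from that point to each station vs reported:
  Receiver 1: calculated 76.9 vs reported 76.9 → residual 0.0 km
  Receiver 2: calculated 109.7 vs reported 88.7 → residual 21.0 km
  Receiver 3: calculated 109.5 vs reported 109.5 → residual 0.0 km
  Receiver 4: calculated 146.4 vs reported 146.4 → residual 0.0 km
Receiver 1, Receiver 3, Receiver 4 are mutually consistent (residuals ≈ 0); Receiver 2 is off by 21.0 km.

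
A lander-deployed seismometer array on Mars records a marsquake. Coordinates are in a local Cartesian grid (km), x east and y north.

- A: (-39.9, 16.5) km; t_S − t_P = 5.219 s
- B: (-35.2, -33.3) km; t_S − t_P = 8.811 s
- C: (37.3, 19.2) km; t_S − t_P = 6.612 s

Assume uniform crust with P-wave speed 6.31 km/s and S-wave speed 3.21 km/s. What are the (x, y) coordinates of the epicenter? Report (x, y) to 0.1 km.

Distance from S−P lag: d = Δt · v_P v_S / (v_P − v_S) = Δt · (6.31·3.21)/(6.31−3.21) ≈ 6.5339·Δt.
So d_A = 34.10, d_B = 57.57, d_C = 43.20 km.
Circle about each station: (x + 39.9)² + (y − 16.5)² = 34.10²; (x + 35.2)² + (y + 33.3)² = 57.57²; (x − 37.3)² + (y − 19.2)² = 43.20².
Subtracting the A equation from the B and C equations removes the quadratic terms:
9.4 x − 99.6 y = -1667.82
154.4 x + 5.4 y = -807.76
Solving the 2×2 system: x ≈ -5.8, y ≈ 16.2 km.

x ≈ -5.8 km, y ≈ 16.2 km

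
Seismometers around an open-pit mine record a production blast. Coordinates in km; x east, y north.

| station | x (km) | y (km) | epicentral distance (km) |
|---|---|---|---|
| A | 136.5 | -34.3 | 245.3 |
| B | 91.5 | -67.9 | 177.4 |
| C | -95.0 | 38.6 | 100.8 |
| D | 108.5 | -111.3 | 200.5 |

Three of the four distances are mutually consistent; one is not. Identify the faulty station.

Solve using three stations at a time. Using B, C, D (subtract circle equations pairwise → linear system) gives (x, y) ≈ (-85.8, -61.8).
Distances from that point to each station vs reported:
  A: calculated 224.0 vs reported 245.3 → residual 21.3 km
  B: calculated 177.4 vs reported 177.4 → residual 0.0 km
  C: calculated 100.8 vs reported 100.8 → residual 0.0 km
  D: calculated 200.5 vs reported 200.5 → residual 0.0 km
B, C, D are mutually consistent (residuals ≈ 0); A is off by 21.3 km.

A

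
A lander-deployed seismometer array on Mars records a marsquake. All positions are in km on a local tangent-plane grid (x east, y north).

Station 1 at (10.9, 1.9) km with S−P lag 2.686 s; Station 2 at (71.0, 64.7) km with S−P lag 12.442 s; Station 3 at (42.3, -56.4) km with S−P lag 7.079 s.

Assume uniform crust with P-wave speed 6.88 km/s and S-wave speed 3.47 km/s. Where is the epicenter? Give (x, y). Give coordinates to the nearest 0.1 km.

x ≈ 25.7 km, y ≈ -9.7 km

Distance from S−P lag: d = Δt · v_P v_S / (v_P − v_S) = Δt · (6.88·3.47)/(6.88−3.47) ≈ 7.0011·Δt.
So d_Station 1 = 18.80, d_Station 2 = 87.11, d_Station 3 = 49.56 km.
Circle about each station: (x − 10.9)² + (y − 1.9)² = 18.80²; (x − 71.0)² + (y − 64.7)² = 87.11²; (x − 42.3)² + (y + 56.4)² = 49.56².
Subtracting the Station 1 equation from the Station 2 and Station 3 equations removes the quadratic terms:
120.2 x + 125.6 y = 1869.96
62.8 x − 116.6 y = 2745.08
Solving the 2×2 system: x ≈ 25.7, y ≈ -9.7 km.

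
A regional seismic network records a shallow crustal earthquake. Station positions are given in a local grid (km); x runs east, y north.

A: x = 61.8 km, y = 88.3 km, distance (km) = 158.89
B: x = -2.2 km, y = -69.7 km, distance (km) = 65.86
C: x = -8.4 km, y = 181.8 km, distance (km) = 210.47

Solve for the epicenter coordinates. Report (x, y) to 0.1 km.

x ≈ -50.1 km, y ≈ -24.5 km

Circle about each station: (x − 61.8)² + (y − 88.3)² = 158.89²; (x + 2.2)² + (y + 69.7)² = 65.86²; (x + 8.4)² + (y − 181.8)² = 210.47².
Subtracting pairs of circle equations eliminates x²+y² and gives linear equations (the radical axes):
-128.0 x − 316.0 y = 14155.29
-140.4 x + 187.0 y = 2454.08
Solving the 2×2 system: x ≈ -50.1, y ≈ -24.5 km.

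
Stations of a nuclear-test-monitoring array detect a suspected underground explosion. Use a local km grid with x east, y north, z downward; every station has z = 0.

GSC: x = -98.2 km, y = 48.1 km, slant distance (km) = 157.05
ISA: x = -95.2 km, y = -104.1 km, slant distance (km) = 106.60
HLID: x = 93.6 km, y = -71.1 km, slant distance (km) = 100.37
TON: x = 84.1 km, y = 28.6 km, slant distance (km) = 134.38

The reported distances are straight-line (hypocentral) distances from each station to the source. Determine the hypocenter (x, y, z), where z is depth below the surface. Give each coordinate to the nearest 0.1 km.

Each station gives a sphere (x−x_i)² + (y−y_i)² + z² = d_i² (stations at z=0).
Subtracting the GSC sphere from ISA and HLID: z² cancels, leaving linear equations in x and y:
6.0 x − 304.4 y = 21244.14
383.6 x − 238.4 y = 16449.89
Solving: x ≈ -0.496, y ≈ -69.800 km (keep extra digits for the depth step; rounded: -0.5, -69.8).
Then from the GSC sphere: z² = 157.05² − (x + 98.2)² − (y − 48.1)² with x = -0.496, y = -69.800, so z ≈ 34.903 ≈ 34.9 km.

x ≈ -0.5 km, y ≈ -69.8 km, depth ≈ 34.9 km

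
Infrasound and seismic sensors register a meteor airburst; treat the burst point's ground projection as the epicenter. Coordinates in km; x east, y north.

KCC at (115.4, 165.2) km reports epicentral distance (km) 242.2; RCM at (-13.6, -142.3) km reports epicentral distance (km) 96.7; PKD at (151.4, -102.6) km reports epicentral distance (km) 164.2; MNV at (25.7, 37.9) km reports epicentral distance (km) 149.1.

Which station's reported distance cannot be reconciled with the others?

Solve using three stations at a time. Using KCC, RCM, PKD (subtract circle equations pairwise → linear system) gives (x, y) ≈ (-2.8, -46.2).
Distances from that point to each station vs reported:
  KCC: calculated 242.2 vs reported 242.2 → residual 0.0 km
  RCM: calculated 96.7 vs reported 96.7 → residual 0.0 km
  PKD: calculated 164.2 vs reported 164.2 → residual 0.0 km
  MNV: calculated 88.8 vs reported 149.1 → residual 60.3 km
KCC, RCM, PKD are mutually consistent (residuals ≈ 0); MNV is off by 60.3 km.

MNV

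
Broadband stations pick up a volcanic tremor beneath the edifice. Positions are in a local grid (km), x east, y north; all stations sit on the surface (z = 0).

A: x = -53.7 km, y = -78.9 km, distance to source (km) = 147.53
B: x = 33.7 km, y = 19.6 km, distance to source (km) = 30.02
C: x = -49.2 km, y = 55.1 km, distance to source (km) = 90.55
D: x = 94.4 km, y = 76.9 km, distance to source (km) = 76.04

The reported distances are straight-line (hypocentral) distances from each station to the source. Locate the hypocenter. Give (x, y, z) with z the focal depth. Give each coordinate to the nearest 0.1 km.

(35.6, 35.8, 25.2)

Each station gives a sphere (x−x_i)² + (y−y_i)² + z² = d_i² (stations at z=0).
Subtracting the A sphere from B and C: z² cancels, leaving linear equations in x and y:
174.8 x + 197.0 y = 13274.85
9.0 x + 268.0 y = 9913.55
Solving: x ≈ 35.602, y ≈ 35.795 km (keep extra digits for the depth step; rounded: 35.6, 35.8).
Then from the A sphere: z² = 147.53² − (x + 53.7)² − (y + 78.9)² with x = 35.602, y = 35.795, so z ≈ 25.205 ≈ 25.2 km.
Check against D (with the unrounded solution): distance 76.04 ≈ 76.04 km. ✓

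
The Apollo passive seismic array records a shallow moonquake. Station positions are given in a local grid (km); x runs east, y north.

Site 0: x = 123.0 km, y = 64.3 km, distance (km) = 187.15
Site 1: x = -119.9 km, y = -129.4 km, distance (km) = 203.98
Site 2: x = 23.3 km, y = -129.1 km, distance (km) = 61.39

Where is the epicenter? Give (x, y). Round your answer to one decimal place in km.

(83.8, -118.7)

Circle about each station: (x − 123.0)² + (y − 64.3)² = 187.15²; (x + 119.9)² + (y + 129.4)² = 203.98²; (x − 23.3)² + (y + 129.1)² = 61.39².
Subtracting the Site 0 equation from the Site 1 and Site 2 equations removes the quadratic terms:
-485.8 x − 387.4 y = 5274.16
-199.4 x − 386.8 y = 29202.60
Solving the 2×2 system: x ≈ 83.8, y ≈ -118.7 km.
Check against Site 0 (with the unrounded x, y): √((x − 123.0)²+(y − 64.3)²) = 187.15 ≈ 187.15 km. ✓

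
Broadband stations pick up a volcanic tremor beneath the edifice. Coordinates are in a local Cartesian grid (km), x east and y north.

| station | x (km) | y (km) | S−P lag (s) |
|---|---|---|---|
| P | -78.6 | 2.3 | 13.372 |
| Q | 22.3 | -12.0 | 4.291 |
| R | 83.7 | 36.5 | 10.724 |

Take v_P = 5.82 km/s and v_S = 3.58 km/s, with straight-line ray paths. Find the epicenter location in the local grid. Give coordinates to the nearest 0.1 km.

34.2 km east, -50.1 km north

Distance from S−P lag: d = Δt · v_P v_S / (v_P − v_S) = Δt · (5.82·3.58)/(5.82−3.58) ≈ 9.3016·Δt.
So d_P = 124.38, d_Q = 39.91, d_R = 99.75 km.
Circle about each station: (x + 78.6)² + (y − 2.3)² = 124.38²; (x − 22.3)² + (y + 12.0)² = 39.91²; (x − 83.7)² + (y − 36.5)² = 99.75².
Subtracting the P equation from the Q and R equations removes the quadratic terms:
201.8 x − 28.6 y = 8335.62
324.6 x + 68.4 y = 7675.01
Solving the 2×2 system: x ≈ 34.2, y ≈ -50.1 km.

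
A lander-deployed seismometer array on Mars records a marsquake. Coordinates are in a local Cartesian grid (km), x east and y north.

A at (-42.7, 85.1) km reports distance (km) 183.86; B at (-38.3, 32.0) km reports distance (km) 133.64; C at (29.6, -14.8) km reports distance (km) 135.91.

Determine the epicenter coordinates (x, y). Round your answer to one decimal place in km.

Circle about each station: (x + 42.7)² + (y − 85.1)² = 183.86²; (x + 38.3)² + (y − 32.0)² = 133.64²; (x − 29.6)² + (y + 14.8)² = 135.91².
Subtracting pairs of circle equations eliminates x²+y² and gives linear equations (the radical axes):
8.8 x − 106.2 y = 9370.44
144.6 x − 199.8 y = 7362.87
Solving the 2×2 system: x ≈ -80.2, y ≈ -94.9 km.

(-80.2, -94.9)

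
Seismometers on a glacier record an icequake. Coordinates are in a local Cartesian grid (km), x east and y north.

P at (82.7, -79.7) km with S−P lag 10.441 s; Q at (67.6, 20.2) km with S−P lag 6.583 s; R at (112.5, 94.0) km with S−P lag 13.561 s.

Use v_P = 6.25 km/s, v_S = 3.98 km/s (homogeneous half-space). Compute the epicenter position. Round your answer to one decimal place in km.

-1.1 km east, -1.8 km north

Distance from S−P lag: d = Δt · v_P v_S / (v_P − v_S) = Δt · (6.25·3.98)/(6.25−3.98) ≈ 10.9581·Δt.
So d_P = 114.41, d_Q = 72.14, d_R = 148.60 km.
Circle about each station: (x − 82.7)² + (y + 79.7)² = 114.41²; (x − 67.6)² + (y − 20.2)² = 72.14²; (x − 112.5)² + (y − 94.0)² = 148.60².
Subtracting pairs of circle equations eliminates x²+y² and gives linear equations (the radical axes):
-30.2 x + 199.8 y = -328.11
59.6 x + 347.4 y = -691.44
Solving the 2×2 system: x ≈ -1.1, y ≈ -1.8 km.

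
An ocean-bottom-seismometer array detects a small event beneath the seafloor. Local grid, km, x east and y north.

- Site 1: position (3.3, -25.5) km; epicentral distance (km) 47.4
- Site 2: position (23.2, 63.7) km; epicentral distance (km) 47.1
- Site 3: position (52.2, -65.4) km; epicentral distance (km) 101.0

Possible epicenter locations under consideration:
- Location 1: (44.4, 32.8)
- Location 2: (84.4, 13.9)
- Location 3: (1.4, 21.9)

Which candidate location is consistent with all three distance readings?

Location 3

For each candidate, compare |candidate − station| to the reported distance:
Location 1: residuals Site 1 23.9, Site 2 9.6, Site 3 2.5 → max 23.9 km
Location 2: residuals Site 1 42.8, Site 2 31.8, Site 3 15.4 → max 42.8 km
Location 3: residuals Site 1 0.0, Site 2 0.0, Site 3 0.0 → max 0.0 km
Only Location 3 has all residuals ≈ 0.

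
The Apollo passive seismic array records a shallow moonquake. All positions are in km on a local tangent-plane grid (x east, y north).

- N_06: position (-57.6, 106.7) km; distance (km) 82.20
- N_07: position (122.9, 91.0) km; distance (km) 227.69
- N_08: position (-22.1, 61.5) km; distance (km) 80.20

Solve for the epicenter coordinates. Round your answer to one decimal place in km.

x ≈ -97.8 km, y ≈ 35.0 km

Circle about each station: (x + 57.6)² + (y − 106.7)² = 82.20²; (x − 122.9)² + (y − 91.0)² = 227.69²; (x + 22.1)² + (y − 61.5)² = 80.20².
Subtracting the N_06 equation from the N_07 and N_08 equations removes the quadratic terms:
361.0 x − 31.4 y = -36403.14
71.0 x − 90.4 y = -10107.19
Solving the 2×2 system: x ≈ -97.8, y ≈ 35.0 km.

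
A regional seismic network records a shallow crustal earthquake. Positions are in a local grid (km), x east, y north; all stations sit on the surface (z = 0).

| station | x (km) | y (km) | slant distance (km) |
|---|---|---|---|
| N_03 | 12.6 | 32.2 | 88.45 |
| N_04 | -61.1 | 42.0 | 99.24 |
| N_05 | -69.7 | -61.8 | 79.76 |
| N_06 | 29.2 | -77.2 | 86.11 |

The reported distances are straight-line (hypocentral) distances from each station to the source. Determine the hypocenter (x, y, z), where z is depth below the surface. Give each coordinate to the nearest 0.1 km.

(-19.5, -30.5, 53.5)

Each station gives a sphere (x−x_i)² + (y−y_i)² + z² = d_i² (stations at z=0).
Subtracting the N_03 sphere from N_04 and N_05: z² cancels, leaving linear equations in x and y:
-147.4 x + 19.6 y = 2276.43
-164.6 x − 188.0 y = 8943.47
Solving: x ≈ -19.499, y ≈ -30.499 km (keep extra digits for the depth step; rounded: -19.5, -30.5).
Then from the N_03 sphere: z² = 88.45² − (x − 12.6)² − (y − 32.2)² with x = -19.499, y = -30.499, so z ≈ 53.497 ≈ 53.5 km.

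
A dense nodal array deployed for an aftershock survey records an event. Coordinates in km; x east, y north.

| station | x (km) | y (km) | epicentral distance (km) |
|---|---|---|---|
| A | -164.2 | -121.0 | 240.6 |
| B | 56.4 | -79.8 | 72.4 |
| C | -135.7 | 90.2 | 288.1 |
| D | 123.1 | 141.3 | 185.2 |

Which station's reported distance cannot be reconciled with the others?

A

Solve using three stations at a time. Using B, C, D (subtract circle equations pairwise → linear system) gives (x, y) ≈ (119.3, -43.9).
Distances from that point to each station vs reported:
  A: calculated 293.8 vs reported 240.6 → residual 53.2 km
  B: calculated 72.4 vs reported 72.4 → residual 0.0 km
  C: calculated 288.1 vs reported 288.1 → residual 0.0 km
  D: calculated 185.2 vs reported 185.2 → residual 0.0 km
B, C, D are mutually consistent (residuals ≈ 0); A is off by 53.2 km.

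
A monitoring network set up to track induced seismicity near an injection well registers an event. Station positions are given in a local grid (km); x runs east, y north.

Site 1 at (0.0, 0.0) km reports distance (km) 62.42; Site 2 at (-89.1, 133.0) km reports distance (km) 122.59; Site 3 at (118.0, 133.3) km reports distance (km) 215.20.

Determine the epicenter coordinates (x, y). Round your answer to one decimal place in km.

Circle about each station: x² + y² = 62.42²; (x + 89.1)² + (y − 133.0)² = 122.59²; (x − 118.0)² + (y − 133.3)² = 215.20².
Subtracting pairs of circle equations eliminates x²+y² and gives linear equations (the radical axes):
-178.2 x + 266.0 y = 14495.76
236.0 x + 266.6 y = -10721.89
Solving the 2×2 system: x ≈ -60.9, y ≈ 13.7 km.

(-60.9, 13.7)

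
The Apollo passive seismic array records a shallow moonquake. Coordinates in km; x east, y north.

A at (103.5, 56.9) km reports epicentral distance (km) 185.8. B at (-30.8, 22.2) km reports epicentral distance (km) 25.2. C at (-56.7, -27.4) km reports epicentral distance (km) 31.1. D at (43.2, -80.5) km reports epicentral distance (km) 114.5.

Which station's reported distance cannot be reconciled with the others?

A

Solve using three stations at a time. Using B, C, D (subtract circle equations pairwise → linear system) gives (x, y) ≈ (-39.6, -1.4).
Distances from that point to each station vs reported:
  A: calculated 154.5 vs reported 185.8 → residual 31.3 km
  B: calculated 25.2 vs reported 25.2 → residual 0.0 km
  C: calculated 31.1 vs reported 31.1 → residual 0.0 km
  D: calculated 114.5 vs reported 114.5 → residual 0.0 km
B, C, D are mutually consistent (residuals ≈ 0); A is off by 31.3 km.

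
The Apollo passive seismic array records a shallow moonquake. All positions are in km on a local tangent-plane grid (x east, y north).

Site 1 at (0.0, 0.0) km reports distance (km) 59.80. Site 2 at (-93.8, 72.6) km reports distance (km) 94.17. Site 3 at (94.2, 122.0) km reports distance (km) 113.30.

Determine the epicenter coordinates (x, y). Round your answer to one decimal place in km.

Circle about each station: x² + y² = 59.80²; (x + 93.8)² + (y − 72.6)² = 94.17²; (x − 94.2)² + (y − 122.0)² = 113.30².
Subtracting the Site 1 equation from the Site 2 and Site 3 equations removes the quadratic terms:
-187.6 x + 145.2 y = 8777.25
188.4 x + 244.0 y = 14496.79
Solving the 2×2 system: x ≈ -0.5, y ≈ 59.8 km.
Check against Site 1 (with the unrounded x, y): √(x²+y²) = 59.80 ≈ 59.80 km. ✓

-0.5 km east, 59.8 km north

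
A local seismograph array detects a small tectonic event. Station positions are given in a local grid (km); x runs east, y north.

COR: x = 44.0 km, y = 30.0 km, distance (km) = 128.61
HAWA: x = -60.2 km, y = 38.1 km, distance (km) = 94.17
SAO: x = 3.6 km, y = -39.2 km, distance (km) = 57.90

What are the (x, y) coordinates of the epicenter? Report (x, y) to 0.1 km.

x ≈ -51.9 km, y ≈ -55.7 km

Circle about each station: (x − 44.0)² + (y − 30.0)² = 128.61²; (x + 60.2)² + (y − 38.1)² = 94.17²; (x − 3.6)² + (y + 39.2)² = 57.90².
Subtracting the COR equation from the HAWA and SAO equations removes the quadratic terms:
-208.4 x + 16.2 y = 9912.19
-80.8 x − 138.4 y = 11901.72
Solving the 2×2 system: x ≈ -51.9, y ≈ -55.7 km.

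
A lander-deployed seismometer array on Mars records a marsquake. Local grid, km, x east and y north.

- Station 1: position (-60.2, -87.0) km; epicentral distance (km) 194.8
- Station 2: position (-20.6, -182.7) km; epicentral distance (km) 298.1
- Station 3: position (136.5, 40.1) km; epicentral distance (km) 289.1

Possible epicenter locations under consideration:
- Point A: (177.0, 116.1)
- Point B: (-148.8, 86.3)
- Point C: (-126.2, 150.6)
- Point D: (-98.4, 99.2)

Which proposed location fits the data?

For each candidate, compare |candidate − station| to the reported distance:
Point A: residuals Station 1 117.5, Station 2 60.1, Station 3 203.0 → max 203.0 km
Point B: residuals Station 1 0.2, Station 2 0.1, Station 3 0.1 → max 0.2 km
Point C: residuals Station 1 51.8, Station 2 51.5, Station 3 4.1 → max 51.8 km
Point D: residuals Station 1 4.7, Station 2 5.7, Station 3 46.9 → max 46.9 km
Only Point B has all residuals ≈ 0.

Point B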